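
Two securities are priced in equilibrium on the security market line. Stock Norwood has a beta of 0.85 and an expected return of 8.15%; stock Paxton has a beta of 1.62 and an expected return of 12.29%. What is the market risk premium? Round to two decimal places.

5.38%

Both satisfy E(R) = R_f + β·MRP, so the slope of the SML is
MRP = (12.29% − 8.15%) / (1.62 − 0.85) = 4.14% / 0.77 = 5.3766%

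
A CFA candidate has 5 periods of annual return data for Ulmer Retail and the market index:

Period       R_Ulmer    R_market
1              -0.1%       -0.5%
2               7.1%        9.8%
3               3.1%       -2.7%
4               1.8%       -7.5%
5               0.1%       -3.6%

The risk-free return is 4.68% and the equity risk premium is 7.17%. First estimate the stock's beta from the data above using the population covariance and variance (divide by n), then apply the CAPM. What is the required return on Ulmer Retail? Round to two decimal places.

7.15%

Mean R_i = (-0.1 + 7.1 + 3.1 + 1.8 + 0.1) / 5 = 2.4000%
Mean R_m = (-0.5 + 9.8 − 2.7 − 7.5 − 3.6) / 5 = -0.9000%
Σ(R_i − R̄_i)(R_m − R̄_m) = 58.2000  ⇒  Cov = 58.2000 / 5 = 11.6400
Σ(R_m − R̄_m)² = 168.7400  ⇒  Var(R_m) = 168.7400 / 5 = 33.7480
β = Cov / Var(R_m) = 11.6400 / 33.7480 = 0.3449
E(R) = R_f + β × MRP = 4.68% + 0.3449 × 7.17% = 7.15%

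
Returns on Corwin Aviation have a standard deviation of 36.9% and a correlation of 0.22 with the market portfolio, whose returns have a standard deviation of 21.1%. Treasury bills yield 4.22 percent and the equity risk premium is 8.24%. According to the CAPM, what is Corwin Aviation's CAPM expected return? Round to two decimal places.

7.39%

β = ρ × σ_i / σ_m = 0.22 × 36.9% / 21.1% = 0.3847
E(R) = 4.22% + 0.3847 × 8.24% = 7.39%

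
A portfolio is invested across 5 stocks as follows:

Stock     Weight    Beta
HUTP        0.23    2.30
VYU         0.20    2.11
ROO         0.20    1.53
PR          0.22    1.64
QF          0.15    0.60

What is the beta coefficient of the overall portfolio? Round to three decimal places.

1.708

β_P = Σ w_i β_i = 0.23×2.30 + 0.20×2.11 + 0.20×1.53 + 0.22×1.64 + 0.15×0.60 = 1.7078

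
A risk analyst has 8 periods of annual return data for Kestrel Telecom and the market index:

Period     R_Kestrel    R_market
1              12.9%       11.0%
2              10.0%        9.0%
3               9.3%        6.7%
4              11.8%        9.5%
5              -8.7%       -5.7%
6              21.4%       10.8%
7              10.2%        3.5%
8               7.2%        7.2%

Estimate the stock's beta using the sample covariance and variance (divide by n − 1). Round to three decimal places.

1.379

Mean R_i = (12.9 + 10.0 + 9.3 + 11.8 − 8.7 + 21.4 + 10.2 + 7.2) / 8 = 9.2625%
Mean R_m = (11.0 + 9.0 + 6.7 + 9.5 − 5.7 + 10.8 + 3.5 + 7.2) / 8 = 6.5000%
Σ(R_i − R̄_i)(R_m − R̄_m) = 292.9100  ⇒  Cov = 292.9100 / 7 = 41.8443
Σ(R_m − R̄_m)² = 212.3600  ⇒  Var(R_m) = 212.3600 / 7 = 30.3371
β = Cov / Var(R_m) = 41.8443 / 30.3371 = 1.3793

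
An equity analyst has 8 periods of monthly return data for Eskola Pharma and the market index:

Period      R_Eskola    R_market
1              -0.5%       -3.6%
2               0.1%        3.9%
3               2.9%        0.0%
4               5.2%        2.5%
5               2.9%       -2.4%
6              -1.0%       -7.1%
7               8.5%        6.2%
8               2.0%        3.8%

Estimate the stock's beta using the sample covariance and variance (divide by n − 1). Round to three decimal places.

Mean R_i = (-0.5 + 0.1 + 2.9 + 5.2 + 2.9 − 1.0 + 8.5 + 2.0) / 8 = 2.5125%
Mean R_m = (-3.6 + 3.9 + 0.0 + 2.5 − 2.4 − 7.1 + 6.2 + 3.8) / 8 = 0.4125%
Σ(R_i − R̄_i)(R_m − R̄_m) = 67.3388  ⇒  Cov = 67.3388 / 7 = 9.6198
Σ(R_m − R̄_m)² = 142.1088  ⇒  Var(R_m) = 142.1088 / 7 = 20.3013
β = Cov / Var(R_m) = 9.6198 / 20.3013 = 0.4739

0.474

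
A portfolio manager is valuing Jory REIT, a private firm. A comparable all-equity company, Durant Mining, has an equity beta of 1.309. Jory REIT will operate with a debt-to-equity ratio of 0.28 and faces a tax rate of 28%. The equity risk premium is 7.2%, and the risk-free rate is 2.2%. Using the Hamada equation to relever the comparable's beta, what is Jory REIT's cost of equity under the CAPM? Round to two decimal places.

β_L = β_U × [1 + (1 − t)(D/E)] = 1.309 × [1 + (1 − 0.28) × 0.28]
    = 1.309 × [1 + 0.72 × 0.28] = 1.309 × 1.2016 = 1.5729
E(R) = R_f + β_L × MRP = 2.2% + 1.5729 × 7.2% = 13.52%

13.52%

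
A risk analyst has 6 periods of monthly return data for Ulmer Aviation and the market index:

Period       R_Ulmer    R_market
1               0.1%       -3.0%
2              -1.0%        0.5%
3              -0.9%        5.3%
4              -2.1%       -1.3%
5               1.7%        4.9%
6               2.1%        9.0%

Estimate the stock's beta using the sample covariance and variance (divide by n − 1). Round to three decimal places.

0.236

Mean R_i = (0.1 − 1.0 − 0.9 − 2.1 + 1.7 + 2.1) / 6 = -0.0167%
Mean R_m = (-3.0 + 0.5 + 5.3 − 1.3 + 4.9 + 9.0) / 6 = 2.5667%
Σ(R_i − R̄_i)(R_m − R̄_m) = 24.6467  ⇒  Cov = 24.6467 / 5 = 4.9293
Σ(R_m − R̄_m)² = 104.5133  ⇒  Var(R_m) = 104.5133 / 5 = 20.9027
β = Cov / Var(R_m) = 4.9293 / 20.9027 = 0.2358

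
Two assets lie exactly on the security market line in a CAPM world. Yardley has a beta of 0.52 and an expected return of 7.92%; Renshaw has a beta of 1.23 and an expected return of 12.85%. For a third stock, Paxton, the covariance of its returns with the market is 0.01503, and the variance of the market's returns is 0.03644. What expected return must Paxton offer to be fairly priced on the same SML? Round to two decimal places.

7.17%

MRP = (12.85% − 7.92%) / (1.23 − 0.52) = 6.9437%
R_f = 7.92% − 0.52 × 6.9437% = 4.3093%
β_Paxton = Cov / Var(R_m) = 0.01503 / 0.03644 = 0.4125
E(R_Paxton) = R_f + β × MRP = 4.3093% + 0.4125 × 6.9437% = 7.17%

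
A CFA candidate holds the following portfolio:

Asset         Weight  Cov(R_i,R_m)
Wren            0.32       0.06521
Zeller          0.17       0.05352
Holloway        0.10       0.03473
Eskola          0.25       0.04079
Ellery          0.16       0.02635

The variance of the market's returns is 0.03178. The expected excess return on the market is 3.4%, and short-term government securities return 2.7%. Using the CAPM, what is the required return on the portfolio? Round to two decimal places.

7.82%

β_Wren = 0.06521 / 0.03178 = 2.0519
β_Zeller = 0.05352 / 0.03178 = 1.6841
β_Holloway = 0.03473 / 0.03178 = 1.0928
β_Eskola = 0.04079 / 0.03178 = 1.2835
β_Ellery = 0.02635 / 0.03178 = 0.8291
β_P = Σ w_i β_i = 0.32×2.0519 + 0.17×1.6841 + 0.10×1.0928 + 0.25×1.2835 + 0.16×0.8291 = 1.5057
E(R_P) = R_f + β_P × MRP = 2.7% + 1.5057 × 3.4% = 7.82%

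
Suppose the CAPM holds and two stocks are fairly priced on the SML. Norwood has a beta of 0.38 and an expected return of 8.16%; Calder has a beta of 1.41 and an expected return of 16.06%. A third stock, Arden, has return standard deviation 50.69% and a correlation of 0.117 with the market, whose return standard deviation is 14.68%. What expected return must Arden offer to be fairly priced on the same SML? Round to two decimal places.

MRP = (16.06% − 8.16%) / (1.41 − 0.38) = 7.6699%
R_f = 8.16% − 0.38 × 7.6699% = 5.2454%
β_Arden = ρ·σ_i/σ_m = 0.117 × 50.69 / 14.68 = 0.4040
E(R_Arden) = R_f + β × MRP = 5.2454% + 0.4040 × 7.6699% = 8.34%

8.34%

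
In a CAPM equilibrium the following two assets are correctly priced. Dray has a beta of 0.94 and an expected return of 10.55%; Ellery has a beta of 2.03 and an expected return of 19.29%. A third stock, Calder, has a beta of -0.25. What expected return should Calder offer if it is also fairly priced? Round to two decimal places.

1.01%

MRP (SML slope) = (19.29% − 10.55%) / (2.03 − 0.94) = 8.74% / 1.09 = 8.0183%
R_f (intercept) = 10.55% − 0.94 × 8.0183% = 3.0128%
E(R_Calder) = R_f + β × MRP = 3.0128% + -0.25 × 8.0183% = 1.01%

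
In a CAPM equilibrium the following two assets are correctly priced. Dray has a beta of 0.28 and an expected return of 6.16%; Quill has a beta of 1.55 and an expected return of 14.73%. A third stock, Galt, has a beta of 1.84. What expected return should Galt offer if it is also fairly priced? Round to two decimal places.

16.69%

MRP (SML slope) = (14.73% − 6.16%) / (1.55 − 0.28) = 8.57% / 1.27 = 6.7480%
R_f (intercept) = 6.16% − 0.28 × 6.7480% = 4.2706%
E(R_Galt) = R_f + β × MRP = 4.2706% + 1.84 × 6.7480% = 16.69%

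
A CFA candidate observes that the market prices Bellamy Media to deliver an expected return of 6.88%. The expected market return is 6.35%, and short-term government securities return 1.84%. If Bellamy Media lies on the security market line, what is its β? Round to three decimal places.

1.118

MRP = 6.35% − 1.84% = 4.51%
β = (E(R) − R_f) / MRP = (6.88% − 1.84%) / 4.51% = 5.04% / 4.51% = 1.118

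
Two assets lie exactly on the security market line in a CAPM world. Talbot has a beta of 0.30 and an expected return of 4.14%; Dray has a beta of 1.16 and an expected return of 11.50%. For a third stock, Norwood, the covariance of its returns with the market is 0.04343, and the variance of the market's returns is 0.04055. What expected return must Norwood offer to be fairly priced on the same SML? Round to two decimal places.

MRP = (11.50% − 4.14%) / (1.16 − 0.30) = 8.5581%
R_f = 4.14% − 0.30 × 8.5581% = 1.5726%
β_Norwood = Cov / Var(R_m) = 0.04343 / 0.04055 = 1.0710
E(R_Norwood) = R_f + β × MRP = 1.5726% + 1.0710 × 8.5581% = 10.74%

10.74%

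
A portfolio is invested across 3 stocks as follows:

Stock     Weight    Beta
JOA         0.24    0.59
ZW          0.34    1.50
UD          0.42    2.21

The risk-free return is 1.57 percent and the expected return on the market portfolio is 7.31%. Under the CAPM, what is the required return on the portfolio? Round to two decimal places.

β_P = Σ w_i β_i = 0.24×0.59 + 0.34×1.50 + 0.42×2.21 = 1.5798
MRP = 7.31% − 1.57% = 5.74%
E(R_P) = R_f + β_P × MRP = 1.57% + 1.5798 × 5.74% = 10.64%

10.64%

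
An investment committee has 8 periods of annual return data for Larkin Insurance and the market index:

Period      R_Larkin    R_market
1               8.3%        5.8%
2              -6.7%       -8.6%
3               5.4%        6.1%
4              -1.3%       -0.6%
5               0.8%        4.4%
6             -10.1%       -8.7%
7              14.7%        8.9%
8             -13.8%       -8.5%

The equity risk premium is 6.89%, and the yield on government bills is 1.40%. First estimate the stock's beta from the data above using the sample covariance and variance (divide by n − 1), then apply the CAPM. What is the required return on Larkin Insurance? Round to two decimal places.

9.82%

Mean R_i = (8.3 − 6.7 + 5.4 − 1.3 + 0.8 − 10.1 + 14.7 − 13.8) / 8 = -0.3375%
Mean R_m = (5.8 − 8.6 + 6.1 − 0.6 + 4.4 − 8.7 + 8.9 − 8.5) / 8 = -0.1500%
Σ(R_i − R̄_i)(R_m − R̄_m) = 478.5950  ⇒  Cov = 478.5950 / 7 = 68.3707
Σ(R_m − R̄_m)² = 391.5000  ⇒  Var(R_m) = 391.5000 / 7 = 55.9286
β = Cov / Var(R_m) = 68.3707 / 55.9286 = 1.2225
E(R) = R_f + β × MRP = 1.40% + 1.2225 × 6.89% = 9.82%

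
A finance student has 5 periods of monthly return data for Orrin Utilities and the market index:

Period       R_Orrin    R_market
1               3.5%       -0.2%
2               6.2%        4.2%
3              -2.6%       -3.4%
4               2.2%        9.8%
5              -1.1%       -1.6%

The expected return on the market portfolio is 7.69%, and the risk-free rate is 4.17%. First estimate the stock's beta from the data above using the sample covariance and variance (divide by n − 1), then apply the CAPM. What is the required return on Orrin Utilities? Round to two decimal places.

5.52%

Mean R_i = (3.5 + 6.2 − 2.6 + 2.2 − 1.1) / 5 = 1.6400%
Mean R_m = (-0.2 + 4.2 − 3.4 + 9.8 − 1.6) / 5 = 1.7600%
Σ(R_i − R̄_i)(R_m − R̄_m) = 43.0680  ⇒  Cov = 43.0680 / 4 = 10.7670
Σ(R_m − R̄_m)² = 112.3520  ⇒  Var(R_m) = 112.3520 / 4 = 28.0880
β = Cov / Var(R_m) = 10.7670 / 28.0880 = 0.3833
MRP = 7.69% − 4.17% = 3.52%
E(R) = R_f + β × MRP = 4.17% + 0.3833 × 3.52% = 5.52%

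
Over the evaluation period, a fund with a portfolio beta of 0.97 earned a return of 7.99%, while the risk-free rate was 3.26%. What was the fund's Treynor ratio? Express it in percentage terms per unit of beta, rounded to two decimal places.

Treynor = (R_P − R_f) / β_P = (7.99% − 3.26%) / 0.9700 = 4.73% / 0.9700 = 4.88%

4.88%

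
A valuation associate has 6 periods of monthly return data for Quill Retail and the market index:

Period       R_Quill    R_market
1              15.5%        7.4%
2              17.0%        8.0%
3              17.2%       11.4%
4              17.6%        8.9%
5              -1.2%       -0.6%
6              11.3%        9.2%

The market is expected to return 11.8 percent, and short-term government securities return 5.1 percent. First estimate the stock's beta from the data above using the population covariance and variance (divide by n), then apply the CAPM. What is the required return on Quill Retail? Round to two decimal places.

15.76%

Mean R_i = (15.5 + 17.0 + 17.2 + 17.6 − 1.2 + 11.3) / 6 = 12.9000%
Mean R_m = (7.4 + 8.0 + 11.4 + 8.9 − 0.6 + 9.2) / 6 = 7.3833%
Σ(R_i − R̄_i)(R_m − R̄_m) = 136.6300  ⇒  Cov = 136.6300 / 6 = 22.7717
Σ(R_m − R̄_m)² = 85.8483  ⇒  Var(R_m) = 85.8483 / 6 = 14.3081
β = Cov / Var(R_m) = 22.7717 / 14.3081 = 1.5915
MRP = 11.8% − 5.1% = 6.70%
E(R) = R_f + β × MRP = 5.1% + 1.5915 × 6.7% = 15.76%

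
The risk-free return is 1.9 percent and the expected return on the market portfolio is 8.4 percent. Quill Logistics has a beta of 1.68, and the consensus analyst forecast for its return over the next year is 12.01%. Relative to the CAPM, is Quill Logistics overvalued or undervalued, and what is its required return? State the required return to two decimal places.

MRP = 8.4% − 1.9% = 6.50%
Required return = R_f + β·MRP = 1.9% + 1.68 × 6.5% = 12.82%
Forecast 12.01% < required 12.82% → the stock plots below the SML → overvalued.

Overvalued; required return 12.82%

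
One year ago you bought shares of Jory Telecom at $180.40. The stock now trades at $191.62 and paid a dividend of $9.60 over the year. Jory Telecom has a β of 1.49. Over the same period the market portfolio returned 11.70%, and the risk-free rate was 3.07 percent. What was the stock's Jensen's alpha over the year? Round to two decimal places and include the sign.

-4.39%

Realised HPR = (P1 + D1 − P0) / P0 = (191.62 + 9.60 − 180.40) / 180.40 = 20.82 / 180.40 = 11.5410%
MRP = 11.70% − 3.07% = 8.63%
CAPM required = R_f + β·MRP = 3.07% + 1.49 × 8.63% = 15.9287%
α = realised − required = 11.5410% − 15.9287% = -4.39%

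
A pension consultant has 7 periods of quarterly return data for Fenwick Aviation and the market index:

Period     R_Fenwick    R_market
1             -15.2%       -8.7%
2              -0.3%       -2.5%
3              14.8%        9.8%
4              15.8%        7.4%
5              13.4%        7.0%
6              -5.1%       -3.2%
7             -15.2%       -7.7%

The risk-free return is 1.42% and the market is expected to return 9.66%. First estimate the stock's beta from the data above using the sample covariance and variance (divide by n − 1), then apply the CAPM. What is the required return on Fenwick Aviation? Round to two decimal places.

Mean R_i = (-15.2 − 0.3 + 14.8 + 15.8 + 13.4 − 5.1 − 15.2) / 7 = 1.1714%
Mean R_m = (-8.7 − 2.5 + 9.8 + 7.4 + 7.0 − 3.2 − 7.7) / 7 = 0.3000%
Σ(R_i − R̄_i)(R_m − R̄_m) = 619.6500  ⇒  Cov = 619.6500 / 6 = 103.2750
Σ(R_m − R̄_m)² = 350.6400  ⇒  Var(R_m) = 350.6400 / 6 = 58.4400
β = Cov / Var(R_m) = 103.2750 / 58.4400 = 1.7672
MRP = 9.66% − 1.42% = 8.24%
E(R) = R_f + β × MRP = 1.42% + 1.7672 × 8.24% = 15.98%

15.98%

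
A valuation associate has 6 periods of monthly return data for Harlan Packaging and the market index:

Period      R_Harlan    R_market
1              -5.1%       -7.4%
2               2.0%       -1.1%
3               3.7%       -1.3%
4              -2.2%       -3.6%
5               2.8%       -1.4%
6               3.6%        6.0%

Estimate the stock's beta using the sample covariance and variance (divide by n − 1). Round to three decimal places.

0.662

Mean R_i = (-5.1 + 2.0 + 3.7 − 2.2 + 2.8 + 3.6) / 6 = 0.8000%
Mean R_m = (-7.4 − 1.1 − 1.3 − 3.6 − 1.4 + 6.0) / 6 = -1.4667%
Σ(R_i − R̄_i)(R_m − R̄_m) = 63.3700  ⇒  Cov = 63.3700 / 5 = 12.6740
Σ(R_m − R̄_m)² = 95.6733  ⇒  Var(R_m) = 95.6733 / 5 = 19.1347
β = Cov / Var(R_m) = 12.6740 / 19.1347 = 0.6624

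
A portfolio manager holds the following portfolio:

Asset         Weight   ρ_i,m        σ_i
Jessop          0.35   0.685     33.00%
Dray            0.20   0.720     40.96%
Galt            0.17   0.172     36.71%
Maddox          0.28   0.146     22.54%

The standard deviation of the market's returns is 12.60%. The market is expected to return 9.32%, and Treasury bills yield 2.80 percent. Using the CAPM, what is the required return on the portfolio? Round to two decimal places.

10.98%

β_Jessop = 0.685 × 33.00% / 12.60% = 1.7940
β_Dray = 0.720 × 40.96% / 12.60% = 2.3406
β_Galt = 0.172 × 36.71% / 12.60% = 0.5011
β_Maddox = 0.146 × 22.54% / 12.60% = 0.2612
β_P = Σ w_i β_i = 0.35×1.7940 + 0.20×2.3406 + 0.17×0.5011 + 0.28×0.2612 = 1.2543
MRP = 9.32% − 2.80% = 6.52%
E(R_P) = R_f + β_P × MRP = 2.80% + 1.2543 × 6.52% = 10.98%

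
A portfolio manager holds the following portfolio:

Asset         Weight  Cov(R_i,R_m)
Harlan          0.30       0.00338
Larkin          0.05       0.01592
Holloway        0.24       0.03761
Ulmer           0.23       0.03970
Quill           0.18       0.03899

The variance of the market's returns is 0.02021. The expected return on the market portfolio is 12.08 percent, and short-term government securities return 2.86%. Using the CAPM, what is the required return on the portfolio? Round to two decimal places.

β_Harlan = 0.00338 / 0.02021 = 0.1672
β_Larkin = 0.01592 / 0.02021 = 0.7877
β_Holloway = 0.03761 / 0.02021 = 1.8610
β_Ulmer = 0.03970 / 0.02021 = 1.9644
β_Quill = 0.03899 / 0.02021 = 1.9292
β_P = Σ w_i β_i = 0.30×0.1672 + 0.05×0.7877 + 0.24×1.8610 + 0.23×1.9644 + 0.18×1.9292 = 1.3353
MRP = 12.08% − 2.86% = 9.22%
E(R_P) = R_f + β_P × MRP = 2.86% + 1.3353 × 9.22% = 15.17%

15.17%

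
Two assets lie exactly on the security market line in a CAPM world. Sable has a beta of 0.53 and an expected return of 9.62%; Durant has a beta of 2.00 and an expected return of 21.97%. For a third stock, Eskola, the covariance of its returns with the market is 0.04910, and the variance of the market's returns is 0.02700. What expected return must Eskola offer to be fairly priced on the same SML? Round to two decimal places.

20.45%

MRP = (21.97% − 9.62%) / (2.00 − 0.53) = 8.4014%
R_f = 9.62% − 0.53 × 8.4014% = 5.1673%
β_Eskola = Cov / Var(R_m) = 0.04910 / 0.02700 = 1.8185
E(R_Eskola) = R_f + β × MRP = 5.1673% + 1.8185 × 8.4014% = 20.45%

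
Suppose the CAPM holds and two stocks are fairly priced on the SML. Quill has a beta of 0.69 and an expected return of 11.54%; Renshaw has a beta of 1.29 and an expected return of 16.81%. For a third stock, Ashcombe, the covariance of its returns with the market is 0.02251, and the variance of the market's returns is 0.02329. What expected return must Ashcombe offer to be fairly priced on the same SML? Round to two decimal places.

MRP = (16.81% − 11.54%) / (1.29 − 0.69) = 8.7833%
R_f = 11.54% − 0.69 × 8.7833% = 5.4795%
β_Ashcombe = Cov / Var(R_m) = 0.02251 / 0.02329 = 0.9665
E(R_Ashcombe) = R_f + β × MRP = 5.4795% + 0.9665 × 8.7833% = 13.97%

13.97%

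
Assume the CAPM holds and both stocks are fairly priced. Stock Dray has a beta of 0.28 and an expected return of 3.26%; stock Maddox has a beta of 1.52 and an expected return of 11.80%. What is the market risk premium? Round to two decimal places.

6.89%

Both satisfy E(R) = R_f + β·MRP, so the slope of the SML is
MRP = (11.80% − 3.26%) / (1.52 − 0.28) = 8.54% / 1.24 = 6.8871%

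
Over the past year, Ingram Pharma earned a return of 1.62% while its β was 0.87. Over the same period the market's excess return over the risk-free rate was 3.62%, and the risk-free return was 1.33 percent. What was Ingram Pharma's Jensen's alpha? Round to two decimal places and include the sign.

CAPM benchmark = R_f + β(R_m − R_f) = 1.33% + 0.87 × 3.62% = 4.4794%
α = actual − benchmark = 1.62% − 4.4794% = -2.86%

-2.86%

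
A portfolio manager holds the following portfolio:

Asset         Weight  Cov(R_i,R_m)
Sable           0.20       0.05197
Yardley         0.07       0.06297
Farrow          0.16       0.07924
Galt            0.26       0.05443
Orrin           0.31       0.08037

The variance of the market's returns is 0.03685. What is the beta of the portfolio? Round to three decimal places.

β_Sable = 0.05197 / 0.03685 = 1.4103
β_Yardley = 0.06297 / 0.03685 = 1.7088
β_Farrow = 0.07924 / 0.03685 = 2.1503
β_Galt = 0.05443 / 0.03685 = 1.4771
β_Orrin = 0.08037 / 0.03685 = 2.1810
β_P = Σ w_i β_i = 0.20×1.4103 + 0.07×1.7088 + 0.16×2.1503 + 0.26×1.4771 + 0.31×2.1810 = 1.8059

1.806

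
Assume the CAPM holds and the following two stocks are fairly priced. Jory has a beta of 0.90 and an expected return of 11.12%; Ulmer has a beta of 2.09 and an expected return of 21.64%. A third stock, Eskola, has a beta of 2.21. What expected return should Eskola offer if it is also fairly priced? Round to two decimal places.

22.70%

MRP (SML slope) = (21.64% − 11.12%) / (2.09 − 0.90) = 10.52% / 1.19 = 8.8403%
R_f (intercept) = 11.12% − 0.90 × 8.8403% = 3.1637%
E(R_Eskola) = R_f + β × MRP = 3.1637% + 2.21 × 8.8403% = 22.70%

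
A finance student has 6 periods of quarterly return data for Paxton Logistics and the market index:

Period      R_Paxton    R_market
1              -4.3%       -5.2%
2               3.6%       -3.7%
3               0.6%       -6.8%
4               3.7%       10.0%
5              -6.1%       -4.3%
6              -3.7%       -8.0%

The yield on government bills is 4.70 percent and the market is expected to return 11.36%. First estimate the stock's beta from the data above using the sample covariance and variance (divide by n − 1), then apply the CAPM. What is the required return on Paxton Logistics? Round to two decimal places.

Mean R_i = (-4.3 + 3.6 + 0.6 + 3.7 − 6.1 − 3.7) / 6 = -1.0333%
Mean R_m = (-5.2 − 3.7 − 6.8 + 10.0 − 4.3 − 8.0) / 6 = -3.0000%
Σ(R_i − R̄_i)(R_m − R̄_m) = 79.1900  ⇒  Cov = 79.1900 / 5 = 15.8380
Σ(R_m − R̄_m)² = 215.4600  ⇒  Var(R_m) = 215.4600 / 5 = 43.0920
β = Cov / Var(R_m) = 15.8380 / 43.0920 = 0.3675
MRP = 11.36% − 4.70% = 6.66%
E(R) = R_f + β × MRP = 4.70% + 0.3675 × 6.66% = 7.15%

7.15%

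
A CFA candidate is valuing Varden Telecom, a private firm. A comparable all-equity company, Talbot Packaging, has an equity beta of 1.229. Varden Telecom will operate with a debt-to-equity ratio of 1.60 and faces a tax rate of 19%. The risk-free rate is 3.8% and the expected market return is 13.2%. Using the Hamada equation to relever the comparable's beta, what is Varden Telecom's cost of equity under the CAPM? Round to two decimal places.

β_L = β_U × [1 + (1 − t)(D/E)] = 1.229 × [1 + (1 − 0.19) × 1.60]
    = 1.229 × [1 + 0.81 × 1.60] = 1.229 × 2.2960 = 2.8218
MRP = 13.2% − 3.8% = 9.40%
E(R) = R_f + β_L × MRP = 3.8% + 2.8218 × 9.4% = 30.32%

30.32%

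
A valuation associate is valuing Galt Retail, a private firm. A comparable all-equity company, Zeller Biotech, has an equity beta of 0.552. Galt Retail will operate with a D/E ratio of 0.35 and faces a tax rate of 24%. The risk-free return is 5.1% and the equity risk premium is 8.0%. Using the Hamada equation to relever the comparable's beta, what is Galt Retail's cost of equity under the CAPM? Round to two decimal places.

β_L = β_U × [1 + (1 − t)(D/E)] = 0.552 × [1 + (1 − 0.24) × 0.35]
    = 0.552 × [1 + 0.76 × 0.35] = 0.552 × 1.2660 = 0.6988
E(R) = R_f + β_L × MRP = 5.1% + 0.6988 × 8.0% = 10.69%

10.69%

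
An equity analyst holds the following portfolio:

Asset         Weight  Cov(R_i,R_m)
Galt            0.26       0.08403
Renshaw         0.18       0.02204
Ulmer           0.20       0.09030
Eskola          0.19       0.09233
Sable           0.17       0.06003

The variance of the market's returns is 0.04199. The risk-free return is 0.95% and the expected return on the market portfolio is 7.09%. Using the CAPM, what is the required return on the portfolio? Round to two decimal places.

β_Galt = 0.08403 / 0.04199 = 2.0012
β_Renshaw = 0.02204 / 0.04199 = 0.5249
β_Ulmer = 0.09030 / 0.04199 = 2.1505
β_Eskola = 0.09233 / 0.04199 = 2.1989
β_Sable = 0.06003 / 0.04199 = 1.4296
β_P = Σ w_i β_i = 0.26×2.0012 + 0.18×0.5249 + 0.20×2.1505 + 0.19×2.1989 + 0.17×1.4296 = 1.7057
MRP = 7.09% − 0.95% = 6.14%
E(R_P) = R_f + β_P × MRP = 0.95% + 1.7057 × 6.14% = 11.42%

11.42%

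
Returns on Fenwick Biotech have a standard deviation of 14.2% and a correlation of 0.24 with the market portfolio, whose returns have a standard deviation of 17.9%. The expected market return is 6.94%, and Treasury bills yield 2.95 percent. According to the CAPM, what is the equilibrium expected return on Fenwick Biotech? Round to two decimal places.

3.71%

β = ρ × σ_i / σ_m = 0.24 × 14.2% / 17.9% = 0.1904
MRP = 6.94% − 2.95% = 3.99%
E(R) = 2.95% + 0.1904 × 3.99% = 3.71%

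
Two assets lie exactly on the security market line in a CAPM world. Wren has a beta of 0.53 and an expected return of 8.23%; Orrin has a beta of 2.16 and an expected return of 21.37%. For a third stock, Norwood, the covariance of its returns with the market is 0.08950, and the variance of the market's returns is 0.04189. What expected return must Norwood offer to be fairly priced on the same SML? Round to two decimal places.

MRP = (21.37% − 8.23%) / (2.16 − 0.53) = 8.0613%
R_f = 8.23% − 0.53 × 8.0613% = 3.9575%
β_Norwood = Cov / Var(R_m) = 0.08950 / 0.04189 = 2.1365
E(R_Norwood) = R_f + β × MRP = 3.9575% + 2.1365 × 8.0613% = 21.18%

21.18%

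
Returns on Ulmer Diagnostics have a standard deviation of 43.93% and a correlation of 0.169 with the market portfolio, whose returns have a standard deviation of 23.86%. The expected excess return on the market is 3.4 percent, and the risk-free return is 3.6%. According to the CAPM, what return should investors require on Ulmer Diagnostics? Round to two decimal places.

β = ρ × σ_i / σ_m = 0.169 × 43.93% / 23.86% = 0.3112
E(R) = 3.6% + 0.3112 × 3.4% = 4.66%

4.66%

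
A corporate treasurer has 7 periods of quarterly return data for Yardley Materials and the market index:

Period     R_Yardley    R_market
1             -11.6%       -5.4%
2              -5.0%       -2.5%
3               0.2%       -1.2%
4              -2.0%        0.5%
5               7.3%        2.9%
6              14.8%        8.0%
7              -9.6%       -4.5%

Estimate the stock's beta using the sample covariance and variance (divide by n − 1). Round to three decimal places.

Mean R_i = (-11.6 − 5.0 + 0.2 − 2.0 + 7.3 + 14.8 − 9.6) / 7 = -0.8429%
Mean R_m = (-5.4 − 2.5 − 1.2 + 0.5 + 2.9 + 8.0 − 4.5) / 7 = -0.3143%
Σ(R_i − R̄_i)(R_m − R̄_m) = 254.8157  ⇒  Cov = 254.8157 / 6 = 42.4693
Σ(R_m − R̄_m)² = 129.0686  ⇒  Var(R_m) = 129.0686 / 6 = 21.5114
β = Cov / Var(R_m) = 42.4693 / 21.5114 = 1.9743

1.974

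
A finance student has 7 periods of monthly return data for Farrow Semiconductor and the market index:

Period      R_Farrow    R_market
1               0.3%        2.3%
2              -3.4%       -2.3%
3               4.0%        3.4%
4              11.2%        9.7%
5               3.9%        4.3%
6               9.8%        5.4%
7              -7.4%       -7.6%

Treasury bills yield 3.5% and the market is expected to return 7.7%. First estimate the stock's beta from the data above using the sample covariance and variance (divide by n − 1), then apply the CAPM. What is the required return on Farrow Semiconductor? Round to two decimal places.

Mean R_i = (0.3 − 3.4 + 4.0 + 11.2 + 3.9 + 9.8 − 7.4) / 7 = 2.6286%
Mean R_m = (2.3 − 2.3 + 3.4 + 9.7 + 4.3 + 5.4 − 7.6) / 7 = 2.1714%
Σ(R_i − R̄_i)(R_m − R̄_m) = 216.7257  ⇒  Cov = 216.7257 / 6 = 36.1210
Σ(R_m − R̄_m)² = 188.6343  ⇒  Var(R_m) = 188.6343 / 6 = 31.4391
β = Cov / Var(R_m) = 36.1210 / 31.4391 = 1.1489
MRP = 7.7% − 3.5% = 4.20%
E(R) = R_f + β × MRP = 3.5% + 1.1489 × 4.2% = 8.33%

8.33%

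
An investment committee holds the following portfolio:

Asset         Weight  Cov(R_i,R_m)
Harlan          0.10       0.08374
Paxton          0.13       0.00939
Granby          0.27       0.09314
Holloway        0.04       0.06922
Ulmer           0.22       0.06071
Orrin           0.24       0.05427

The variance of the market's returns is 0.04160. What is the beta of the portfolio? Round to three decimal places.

β_Harlan = 0.08374 / 0.04160 = 2.0130
β_Paxton = 0.00939 / 0.04160 = 0.2257
β_Granby = 0.09314 / 0.04160 = 2.2389
β_Holloway = 0.06922 / 0.04160 = 1.6639
β_Ulmer = 0.06071 / 0.04160 = 1.4594
β_Orrin = 0.05427 / 0.04160 = 1.3046
β_P = Σ w_i β_i = 0.10×2.0130 + 0.13×0.2257 + 0.27×2.2389 + 0.04×1.6639 + 0.22×1.4594 + 0.24×1.3046 = 1.5359

1.536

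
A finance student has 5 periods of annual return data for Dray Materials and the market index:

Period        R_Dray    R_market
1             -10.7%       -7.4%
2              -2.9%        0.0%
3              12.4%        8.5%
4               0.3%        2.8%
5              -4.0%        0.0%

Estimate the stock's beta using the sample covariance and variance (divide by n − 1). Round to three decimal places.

1.436

Mean R_i = (-10.7 − 2.9 + 12.4 + 0.3 − 4.0) / 5 = -0.9800%
Mean R_m = (-7.4 + 0.0 + 8.5 + 2.8 + 0.0) / 5 = 0.7800%
Σ(R_i − R̄_i)(R_m − R̄_m) = 189.2420  ⇒  Cov = 189.2420 / 4 = 47.3105
Σ(R_m − R̄_m)² = 131.8080  ⇒  Var(R_m) = 131.8080 / 4 = 32.9520
β = Cov / Var(R_m) = 47.3105 / 32.9520 = 1.4357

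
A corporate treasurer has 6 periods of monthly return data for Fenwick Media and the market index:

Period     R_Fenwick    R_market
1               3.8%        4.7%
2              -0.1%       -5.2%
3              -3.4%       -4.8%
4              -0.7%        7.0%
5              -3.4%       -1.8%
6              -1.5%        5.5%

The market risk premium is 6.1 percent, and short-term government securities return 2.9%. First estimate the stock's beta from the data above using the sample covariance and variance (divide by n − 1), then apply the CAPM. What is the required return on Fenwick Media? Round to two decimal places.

Mean R_i = (3.8 − 0.1 − 3.4 − 0.7 − 3.4 − 1.5) / 6 = -0.8833%
Mean R_m = (4.7 − 5.2 − 4.8 + 7.0 − 1.8 + 5.5) / 6 = 0.9000%
Σ(R_i − R̄_i)(R_m − R̄_m) = 32.4400  ⇒  Cov = 32.4400 / 5 = 6.4880
Σ(R_m − R̄_m)² = 149.8000  ⇒  Var(R_m) = 149.8000 / 5 = 29.9600
β = Cov / Var(R_m) = 6.4880 / 29.9600 = 0.2166
E(R) = R_f + β × MRP = 2.9% + 0.2166 × 6.1% = 4.22%

4.22%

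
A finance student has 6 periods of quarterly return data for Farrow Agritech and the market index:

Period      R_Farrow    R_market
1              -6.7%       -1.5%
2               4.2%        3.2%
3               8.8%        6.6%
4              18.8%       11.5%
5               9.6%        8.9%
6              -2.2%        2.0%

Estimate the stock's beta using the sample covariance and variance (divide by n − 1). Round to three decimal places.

Mean R_i = (-6.7 + 4.2 + 8.8 + 18.8 + 9.6 − 2.2) / 6 = 5.4167%
Mean R_m = (-1.5 + 3.2 + 6.6 + 11.5 + 8.9 + 2.0) / 6 = 5.1167%
Σ(R_i − R̄_i)(R_m − R̄_m) = 212.5183  ⇒  Cov = 212.5183 / 5 = 42.5037
Σ(R_m − R̄_m)² = 114.4283  ⇒  Var(R_m) = 114.4283 / 5 = 22.8857
β = Cov / Var(R_m) = 42.5037 / 22.8857 = 1.8572

1.857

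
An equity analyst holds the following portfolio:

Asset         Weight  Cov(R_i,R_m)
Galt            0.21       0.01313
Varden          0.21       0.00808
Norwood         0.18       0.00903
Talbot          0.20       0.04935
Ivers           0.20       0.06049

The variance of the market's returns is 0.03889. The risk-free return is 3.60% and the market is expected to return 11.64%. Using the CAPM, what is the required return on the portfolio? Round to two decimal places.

β_Galt = 0.01313 / 0.03889 = 0.3376
β_Varden = 0.00808 / 0.03889 = 0.2078
β_Norwood = 0.00903 / 0.03889 = 0.2322
β_Talbot = 0.04935 / 0.03889 = 1.2690
β_Ivers = 0.06049 / 0.03889 = 1.5554
β_P = Σ w_i β_i = 0.21×0.3376 + 0.21×0.2078 + 0.18×0.2322 + 0.20×1.2690 + 0.20×1.5554 = 0.7212
MRP = 11.64% − 3.60% = 8.04%
E(R_P) = R_f + β_P × MRP = 3.60% + 0.7212 × 8.04% = 9.40%

9.40%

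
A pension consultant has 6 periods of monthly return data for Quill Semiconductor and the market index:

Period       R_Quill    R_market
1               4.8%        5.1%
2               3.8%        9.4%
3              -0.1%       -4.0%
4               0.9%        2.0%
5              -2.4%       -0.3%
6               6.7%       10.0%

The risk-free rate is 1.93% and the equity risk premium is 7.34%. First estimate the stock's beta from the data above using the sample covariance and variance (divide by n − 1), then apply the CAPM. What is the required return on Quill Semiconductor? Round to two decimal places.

Mean R_i = (4.8 + 3.8 − 0.1 + 0.9 − 2.4 + 6.7) / 6 = 2.2833%
Mean R_m = (5.1 + 9.4 − 4.0 + 2.0 − 0.3 + 10.0) / 6 = 3.7000%
Σ(R_i − R̄_i)(R_m − R̄_m) = 79.4300  ⇒  Cov = 79.4300 / 5 = 15.8860
Σ(R_m − R̄_m)² = 152.3200  ⇒  Var(R_m) = 152.3200 / 5 = 30.4640
β = Cov / Var(R_m) = 15.8860 / 30.4640 = 0.5215
E(R) = R_f + β × MRP = 1.93% + 0.5215 × 7.34% = 5.76%

5.76%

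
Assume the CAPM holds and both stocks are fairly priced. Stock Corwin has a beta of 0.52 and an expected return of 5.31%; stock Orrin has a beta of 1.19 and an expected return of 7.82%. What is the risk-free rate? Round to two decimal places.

3.36%

Both satisfy E(R) = R_f + β·MRP, so the slope of the SML is
MRP = (7.82% − 5.31%) / (1.19 − 0.52) = 2.51% / 0.67 = 3.7463%
R_f = E(R_Corwin) − β_Corwin·MRP = 5.31% − 0.52 × 3.7463% = 3.3619%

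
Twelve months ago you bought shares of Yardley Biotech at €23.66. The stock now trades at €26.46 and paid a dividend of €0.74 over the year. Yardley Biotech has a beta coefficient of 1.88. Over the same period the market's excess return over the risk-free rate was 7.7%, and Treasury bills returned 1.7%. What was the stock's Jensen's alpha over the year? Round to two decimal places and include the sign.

Realised HPR = (P1 + D1 − P0) / P0 = (26.46 + 0.74 − 23.66) / 23.66 = 3.54 / 23.66 = 14.9620%
CAPM required = R_f + β·MRP = 1.7% + 1.88 × 7.7% = 16.1760%
α = realised − required = 14.9620% − 16.1760% = -1.21%

-1.21%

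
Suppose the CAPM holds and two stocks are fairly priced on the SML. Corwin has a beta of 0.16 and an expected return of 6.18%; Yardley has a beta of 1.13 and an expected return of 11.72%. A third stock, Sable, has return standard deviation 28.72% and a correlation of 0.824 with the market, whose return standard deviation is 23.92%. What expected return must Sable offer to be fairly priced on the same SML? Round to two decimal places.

MRP = (11.72% − 6.18%) / (1.13 − 0.16) = 5.7113%
R_f = 6.18% − 0.16 × 5.7113% = 5.2662%
β_Sable = ρ·σ_i/σ_m = 0.824 × 28.72 / 23.92 = 0.9894
E(R_Sable) = R_f + β × MRP = 5.2662% + 0.9894 × 5.7113% = 10.92%

10.92%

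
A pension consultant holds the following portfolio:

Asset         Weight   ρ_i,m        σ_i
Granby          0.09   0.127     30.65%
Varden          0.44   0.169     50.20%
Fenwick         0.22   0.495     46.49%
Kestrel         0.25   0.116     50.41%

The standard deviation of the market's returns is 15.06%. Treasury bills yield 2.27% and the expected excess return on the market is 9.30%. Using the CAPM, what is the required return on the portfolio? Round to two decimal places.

β_Granby = 0.127 × 30.65% / 15.06% = 0.2585
β_Varden = 0.169 × 50.20% / 15.06% = 0.5633
β_Fenwick = 0.495 × 46.49% / 15.06% = 1.5281
β_Kestrel = 0.116 × 50.41% / 15.06% = 0.3883
β_P = Σ w_i β_i = 0.09×0.2585 + 0.44×0.5633 + 0.22×1.5281 + 0.25×0.3883 = 0.7044
E(R_P) = R_f + β_P × MRP = 2.27% + 0.7044 × 9.30% = 8.82%

8.82%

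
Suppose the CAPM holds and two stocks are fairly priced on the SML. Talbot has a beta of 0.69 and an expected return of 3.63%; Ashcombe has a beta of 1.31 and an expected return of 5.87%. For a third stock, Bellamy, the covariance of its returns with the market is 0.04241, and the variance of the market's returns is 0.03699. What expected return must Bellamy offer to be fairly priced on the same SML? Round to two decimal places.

MRP = (5.87% − 3.63%) / (1.31 − 0.69) = 3.6129%
R_f = 3.63% − 0.69 × 3.6129% = 1.1371%
β_Bellamy = Cov / Var(R_m) = 0.04241 / 0.03699 = 1.1465
E(R_Bellamy) = R_f + β × MRP = 1.1371% + 1.1465 × 3.6129% = 5.28%

5.28%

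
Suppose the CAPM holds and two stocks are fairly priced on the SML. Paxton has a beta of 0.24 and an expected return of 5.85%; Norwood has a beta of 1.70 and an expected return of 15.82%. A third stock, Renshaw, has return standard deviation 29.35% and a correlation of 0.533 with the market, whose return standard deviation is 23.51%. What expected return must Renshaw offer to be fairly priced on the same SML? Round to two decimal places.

MRP = (15.82% − 5.85%) / (1.70 − 0.24) = 6.8288%
R_f = 5.85% − 0.24 × 6.8288% = 4.2111%
β_Renshaw = ρ·σ_i/σ_m = 0.533 × 29.35 / 23.51 = 0.6654
E(R_Renshaw) = R_f + β × MRP = 4.2111% + 0.6654 × 6.8288% = 8.75%

8.75%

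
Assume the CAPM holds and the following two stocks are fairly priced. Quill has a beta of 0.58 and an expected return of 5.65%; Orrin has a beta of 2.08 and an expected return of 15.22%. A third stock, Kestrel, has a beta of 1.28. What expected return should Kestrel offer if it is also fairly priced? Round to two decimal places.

10.12%

MRP (SML slope) = (15.22% − 5.65%) / (2.08 − 0.58) = 9.57% / 1.50 = 6.3800%
R_f (intercept) = 5.65% − 0.58 × 6.3800% = 1.9496%
E(R_Kestrel) = R_f + β × MRP = 1.9496% + 1.28 × 6.3800% = 10.12%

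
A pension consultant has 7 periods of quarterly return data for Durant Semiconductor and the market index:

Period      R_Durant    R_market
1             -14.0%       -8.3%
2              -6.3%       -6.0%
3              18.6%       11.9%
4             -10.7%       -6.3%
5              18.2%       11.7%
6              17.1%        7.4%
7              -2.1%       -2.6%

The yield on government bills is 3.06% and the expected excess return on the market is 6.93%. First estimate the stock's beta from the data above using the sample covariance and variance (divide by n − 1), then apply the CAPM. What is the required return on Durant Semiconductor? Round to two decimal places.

Mean R_i = (-14.0 − 6.3 + 18.6 − 10.7 + 18.2 + 17.1 − 2.1) / 7 = 2.9714%
Mean R_m = (-8.3 − 6.0 + 11.9 − 6.3 + 11.7 + 7.4 − 2.6) / 7 = 1.1143%
Σ(R_i − R̄_i)(R_m − R̄_m) = 764.5129  ⇒  Cov = 764.5129 / 6 = 127.4188
Σ(R_m − R̄_m)² = 475.9086  ⇒  Var(R_m) = 475.9086 / 6 = 79.3181
β = Cov / Var(R_m) = 127.4188 / 79.3181 = 1.6064
E(R) = R_f + β × MRP = 3.06% + 1.6064 × 6.93% = 14.19%

14.19%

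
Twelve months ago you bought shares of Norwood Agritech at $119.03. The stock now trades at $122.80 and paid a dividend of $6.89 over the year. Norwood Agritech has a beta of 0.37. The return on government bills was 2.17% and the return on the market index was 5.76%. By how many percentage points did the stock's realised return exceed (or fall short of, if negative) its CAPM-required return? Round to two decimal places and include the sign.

+5.46%

Realised HPR = (P1 + D1 − P0) / P0 = (122.80 + 6.89 − 119.03) / 119.03 = 10.66 / 119.03 = 8.9557%
MRP = 5.76% − 2.17% = 3.59%
CAPM required = R_f + β·MRP = 2.17% + 0.37 × 3.59% = 3.4983%
α = realised − required = 8.9557% − 3.4983% = +5.46%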